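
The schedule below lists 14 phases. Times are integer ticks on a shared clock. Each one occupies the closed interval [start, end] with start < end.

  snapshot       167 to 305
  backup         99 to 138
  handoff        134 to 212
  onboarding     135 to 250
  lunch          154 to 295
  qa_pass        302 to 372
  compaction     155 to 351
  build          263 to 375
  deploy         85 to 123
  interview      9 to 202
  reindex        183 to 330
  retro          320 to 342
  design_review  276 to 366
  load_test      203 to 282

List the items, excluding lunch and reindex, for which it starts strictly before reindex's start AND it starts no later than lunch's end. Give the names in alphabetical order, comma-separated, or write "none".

Conditions: its start is strictly before reindex's start (X.start < 183) AND its start is no later than lunch's end (X.start <= 295).
backup: start 99 < 183? ✓; start 99 <= 295? ✓ → yes.
build: start 263 < 183? ✗; start 263 <= 295? ✓ → no.
compaction: start 155 < 183? ✓; start 155 <= 295? ✓ → yes.
deploy: start 85 < 183? ✓; start 85 <= 295? ✓ → yes.
design_review: start 276 < 183? ✗; start 276 <= 295? ✓ → no.
handoff: start 134 < 183? ✓; start 134 <= 295? ✓ → yes.
interview: start 9 < 183? ✓; start 9 <= 295? ✓ → yes.
load_test: start 203 < 183? ✗; start 203 <= 295? ✓ → no.
onboarding: start 135 < 183? ✓; start 135 <= 295? ✓ → yes.
qa_pass: start 302 < 183? ✗; start 302 <= 295? ✗ → no.
retro: start 320 < 183? ✗; start 320 <= 295? ✗ → no.
snapshot: start 167 < 183? ✓; start 167 <= 295? ✓ → yes.
Result: backup, compaction, deploy, handoff, interview, onboarding, snapshot.

backup, compaction, deploy, handoff, interview, onboarding, snapshot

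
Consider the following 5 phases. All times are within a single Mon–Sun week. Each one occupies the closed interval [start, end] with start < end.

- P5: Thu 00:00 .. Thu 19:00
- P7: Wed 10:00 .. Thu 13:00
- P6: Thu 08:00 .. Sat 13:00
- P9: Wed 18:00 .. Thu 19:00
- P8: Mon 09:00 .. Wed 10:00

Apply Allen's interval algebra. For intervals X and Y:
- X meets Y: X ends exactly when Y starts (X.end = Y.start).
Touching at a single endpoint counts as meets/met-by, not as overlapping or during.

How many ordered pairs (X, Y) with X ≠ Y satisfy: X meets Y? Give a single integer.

Checking all 20 ordered pairs for relation 'meets'; matching pairs in alphabetical order:
(P8, P7): P8 meets P7 ✓
Count: 1.

1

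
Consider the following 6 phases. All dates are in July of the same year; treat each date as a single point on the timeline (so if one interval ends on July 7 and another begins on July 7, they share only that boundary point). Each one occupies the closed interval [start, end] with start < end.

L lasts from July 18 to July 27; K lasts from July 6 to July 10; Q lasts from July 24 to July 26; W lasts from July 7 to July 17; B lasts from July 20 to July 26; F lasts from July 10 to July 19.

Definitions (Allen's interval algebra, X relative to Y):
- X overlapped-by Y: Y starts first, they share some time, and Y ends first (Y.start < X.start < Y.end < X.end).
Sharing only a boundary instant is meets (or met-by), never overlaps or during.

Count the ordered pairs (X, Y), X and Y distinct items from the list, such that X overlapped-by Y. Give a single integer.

Checking all 30 ordered pairs for relation 'overlapped-by'; matching pairs in alphabetical order:
(F, W): F overlapped-by W ✓
(L, F): L overlapped-by F ✓
(W, K): W overlapped-by K ✓
Count: 3.

3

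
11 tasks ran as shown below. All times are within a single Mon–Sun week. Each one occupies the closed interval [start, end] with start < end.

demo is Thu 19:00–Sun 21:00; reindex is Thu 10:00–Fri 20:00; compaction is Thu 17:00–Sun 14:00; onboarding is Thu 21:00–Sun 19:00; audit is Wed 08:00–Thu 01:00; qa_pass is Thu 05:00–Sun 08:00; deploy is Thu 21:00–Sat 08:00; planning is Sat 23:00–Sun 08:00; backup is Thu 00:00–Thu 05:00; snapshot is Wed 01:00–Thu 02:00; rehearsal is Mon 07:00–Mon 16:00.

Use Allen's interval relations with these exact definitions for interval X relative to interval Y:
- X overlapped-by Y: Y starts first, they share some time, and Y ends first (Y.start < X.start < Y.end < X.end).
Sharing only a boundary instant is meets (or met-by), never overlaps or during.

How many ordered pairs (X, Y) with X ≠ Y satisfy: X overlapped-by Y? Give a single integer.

11

Checking all 110 ordered pairs for relation 'overlapped-by'; matching pairs in alphabetical order:
(backup, audit): backup overlapped-by audit ✓
(backup, snapshot): backup overlapped-by snapshot ✓
(compaction, qa_pass): compaction overlapped-by qa_pass ✓
(compaction, reindex): compaction overlapped-by reindex ✓
(demo, compaction): demo overlapped-by compaction ✓
(demo, qa_pass): demo overlapped-by qa_pass ✓
(demo, reindex): demo overlapped-by reindex ✓
(deploy, reindex): deploy overlapped-by reindex ✓
(onboarding, compaction): onboarding overlapped-by compaction ✓
(onboarding, qa_pass): onboarding overlapped-by qa_pass ✓
(onboarding, reindex): onboarding overlapped-by reindex ✓
Count: 11.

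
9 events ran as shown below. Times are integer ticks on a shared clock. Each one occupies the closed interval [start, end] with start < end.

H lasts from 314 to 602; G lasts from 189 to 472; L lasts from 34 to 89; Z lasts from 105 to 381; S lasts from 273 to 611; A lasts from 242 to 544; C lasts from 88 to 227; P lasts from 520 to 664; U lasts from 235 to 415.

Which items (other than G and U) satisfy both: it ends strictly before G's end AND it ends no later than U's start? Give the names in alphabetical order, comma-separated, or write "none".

Conditions: its end is strictly before G's end (X.end < 472) AND its end is no later than U's start (X.end <= 235).
A: end 544 < 472? ✗; end 544 <= 235? ✗ → no.
C: end 227 < 472? ✓; end 227 <= 235? ✓ → yes.
H: end 602 < 472? ✗; end 602 <= 235? ✗ → no.
L: end 89 < 472? ✓; end 89 <= 235? ✓ → yes.
P: end 664 < 472? ✗; end 664 <= 235? ✗ → no.
S: end 611 < 472? ✗; end 611 <= 235? ✗ → no.
Z: end 381 < 472? ✓; end 381 <= 235? ✗ → no.
Result: C, L.

C, L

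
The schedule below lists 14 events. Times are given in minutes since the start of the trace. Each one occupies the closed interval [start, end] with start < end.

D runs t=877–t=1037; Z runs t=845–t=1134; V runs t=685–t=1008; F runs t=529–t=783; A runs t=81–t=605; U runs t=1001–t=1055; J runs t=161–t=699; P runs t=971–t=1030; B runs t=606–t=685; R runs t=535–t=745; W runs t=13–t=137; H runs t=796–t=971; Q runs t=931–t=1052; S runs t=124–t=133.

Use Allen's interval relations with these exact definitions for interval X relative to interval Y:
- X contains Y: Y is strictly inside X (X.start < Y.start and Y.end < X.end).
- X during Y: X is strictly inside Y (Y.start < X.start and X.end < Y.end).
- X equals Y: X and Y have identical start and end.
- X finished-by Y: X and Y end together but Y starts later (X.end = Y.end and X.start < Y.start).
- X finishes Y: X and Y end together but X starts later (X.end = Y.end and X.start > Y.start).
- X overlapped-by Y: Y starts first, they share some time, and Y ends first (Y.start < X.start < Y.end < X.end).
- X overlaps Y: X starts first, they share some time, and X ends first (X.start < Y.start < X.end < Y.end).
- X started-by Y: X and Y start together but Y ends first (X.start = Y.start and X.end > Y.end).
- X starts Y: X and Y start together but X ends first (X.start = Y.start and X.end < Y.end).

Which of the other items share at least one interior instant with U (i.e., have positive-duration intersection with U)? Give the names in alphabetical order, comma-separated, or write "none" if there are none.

D, P, Q, V, Z

Target U = [t=1001, t=1055].
A [t=81, t=605] → before → no.
B [t=606, t=685] → before → no.
D [t=877, t=1037] → overlaps → yes.
F [t=529, t=783] → before → no.
H [t=796, t=971] → before → no.
J [t=161, t=699] → before → no.
P [t=971, t=1030] → overlaps → yes.
Q [t=931, t=1052] → overlaps → yes.
R [t=535, t=745] → before → no.
S [t=124, t=133] → before → no.
V [t=685, t=1008] → overlaps → yes.
W [t=13, t=137] → before → no.
Z [t=845, t=1134] → contains → yes.
Result: D, P, Q, V, Z.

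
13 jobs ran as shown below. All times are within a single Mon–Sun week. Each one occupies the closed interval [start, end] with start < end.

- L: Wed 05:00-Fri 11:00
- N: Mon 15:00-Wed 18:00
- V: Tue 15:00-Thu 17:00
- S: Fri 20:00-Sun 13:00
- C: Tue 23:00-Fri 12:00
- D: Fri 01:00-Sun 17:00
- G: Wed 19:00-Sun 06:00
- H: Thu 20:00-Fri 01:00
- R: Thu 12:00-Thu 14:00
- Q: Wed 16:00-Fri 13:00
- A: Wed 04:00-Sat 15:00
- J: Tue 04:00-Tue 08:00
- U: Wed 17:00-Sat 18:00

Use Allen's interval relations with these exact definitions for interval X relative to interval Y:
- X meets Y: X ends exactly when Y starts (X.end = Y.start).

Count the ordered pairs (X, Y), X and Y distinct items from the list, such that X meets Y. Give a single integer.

1

Checking all 156 ordered pairs for relation 'meets'; matching pairs in alphabetical order:
(H, D): H meets D ✓
Count: 1.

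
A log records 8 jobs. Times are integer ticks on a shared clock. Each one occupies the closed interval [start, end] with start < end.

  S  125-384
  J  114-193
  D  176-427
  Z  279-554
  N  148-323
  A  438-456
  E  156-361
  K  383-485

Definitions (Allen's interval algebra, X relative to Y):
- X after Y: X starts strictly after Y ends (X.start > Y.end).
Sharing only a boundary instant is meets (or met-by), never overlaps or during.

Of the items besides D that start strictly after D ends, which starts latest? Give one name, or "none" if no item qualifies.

A

Target D = [176, 427].
A [438, 456] → after → candidate.
E [156, 361] → overlaps → excluded.
J [114, 193] → overlaps → excluded.
K [383, 485] → overlapped-by → excluded.
N [148, 323] → overlaps → excluded.
S [125, 384] → overlaps → excluded.
Z [279, 554] → overlapped-by → excluded.
Among candidates, latest start is 438 → A.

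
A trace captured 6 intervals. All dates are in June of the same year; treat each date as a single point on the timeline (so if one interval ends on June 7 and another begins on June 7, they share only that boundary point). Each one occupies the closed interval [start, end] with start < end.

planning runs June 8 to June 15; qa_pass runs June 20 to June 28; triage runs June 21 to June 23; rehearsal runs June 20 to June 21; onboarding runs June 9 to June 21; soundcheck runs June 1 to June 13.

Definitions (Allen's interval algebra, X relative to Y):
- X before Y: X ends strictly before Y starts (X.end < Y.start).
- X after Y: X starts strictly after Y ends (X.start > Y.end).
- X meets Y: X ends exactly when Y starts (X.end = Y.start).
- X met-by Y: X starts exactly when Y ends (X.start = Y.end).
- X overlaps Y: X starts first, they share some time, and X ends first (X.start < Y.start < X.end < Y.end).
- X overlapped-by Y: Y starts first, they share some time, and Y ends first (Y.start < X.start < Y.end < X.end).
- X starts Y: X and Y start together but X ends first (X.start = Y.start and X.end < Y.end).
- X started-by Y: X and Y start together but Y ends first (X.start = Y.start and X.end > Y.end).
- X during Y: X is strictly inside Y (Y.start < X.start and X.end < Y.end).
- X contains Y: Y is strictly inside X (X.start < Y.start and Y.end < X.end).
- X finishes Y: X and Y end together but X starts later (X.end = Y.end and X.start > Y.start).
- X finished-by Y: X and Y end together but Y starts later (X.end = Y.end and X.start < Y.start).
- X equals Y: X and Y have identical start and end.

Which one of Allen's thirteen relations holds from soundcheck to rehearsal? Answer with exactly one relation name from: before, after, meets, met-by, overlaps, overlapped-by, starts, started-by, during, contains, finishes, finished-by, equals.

soundcheck = [June 1, June 13]; rehearsal = [June 20, June 21].
Compare endpoints: soundcheck.start < rehearsal.start, soundcheck.start < rehearsal.end, soundcheck.end < rehearsal.start, soundcheck.end < rehearsal.end.
That pattern is 'before'.

before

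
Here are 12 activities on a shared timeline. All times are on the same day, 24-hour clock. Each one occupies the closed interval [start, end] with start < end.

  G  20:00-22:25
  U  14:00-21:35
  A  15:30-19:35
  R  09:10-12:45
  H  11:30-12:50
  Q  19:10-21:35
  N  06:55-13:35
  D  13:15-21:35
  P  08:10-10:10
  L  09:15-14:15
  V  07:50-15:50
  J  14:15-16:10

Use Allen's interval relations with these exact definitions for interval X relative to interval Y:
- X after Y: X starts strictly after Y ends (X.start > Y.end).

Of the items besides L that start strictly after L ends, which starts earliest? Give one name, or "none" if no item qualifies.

A

Target L = [09:15, 14:15].
A [15:30, 19:35] → after → candidate.
D [13:15, 21:35] → overlapped-by → excluded.
G [20:00, 22:25] → after → candidate.
H [11:30, 12:50] → during → excluded.
J [14:15, 16:10] → met-by → excluded.
N [06:55, 13:35] → overlaps → excluded.
P [08:10, 10:10] → overlaps → excluded.
Q [19:10, 21:35] → after → candidate.
R [09:10, 12:45] → overlaps → excluded.
U [14:00, 21:35] → overlapped-by → excluded.
V [07:50, 15:50] → contains → excluded.
Among candidates, earliest start is 15:30 → A.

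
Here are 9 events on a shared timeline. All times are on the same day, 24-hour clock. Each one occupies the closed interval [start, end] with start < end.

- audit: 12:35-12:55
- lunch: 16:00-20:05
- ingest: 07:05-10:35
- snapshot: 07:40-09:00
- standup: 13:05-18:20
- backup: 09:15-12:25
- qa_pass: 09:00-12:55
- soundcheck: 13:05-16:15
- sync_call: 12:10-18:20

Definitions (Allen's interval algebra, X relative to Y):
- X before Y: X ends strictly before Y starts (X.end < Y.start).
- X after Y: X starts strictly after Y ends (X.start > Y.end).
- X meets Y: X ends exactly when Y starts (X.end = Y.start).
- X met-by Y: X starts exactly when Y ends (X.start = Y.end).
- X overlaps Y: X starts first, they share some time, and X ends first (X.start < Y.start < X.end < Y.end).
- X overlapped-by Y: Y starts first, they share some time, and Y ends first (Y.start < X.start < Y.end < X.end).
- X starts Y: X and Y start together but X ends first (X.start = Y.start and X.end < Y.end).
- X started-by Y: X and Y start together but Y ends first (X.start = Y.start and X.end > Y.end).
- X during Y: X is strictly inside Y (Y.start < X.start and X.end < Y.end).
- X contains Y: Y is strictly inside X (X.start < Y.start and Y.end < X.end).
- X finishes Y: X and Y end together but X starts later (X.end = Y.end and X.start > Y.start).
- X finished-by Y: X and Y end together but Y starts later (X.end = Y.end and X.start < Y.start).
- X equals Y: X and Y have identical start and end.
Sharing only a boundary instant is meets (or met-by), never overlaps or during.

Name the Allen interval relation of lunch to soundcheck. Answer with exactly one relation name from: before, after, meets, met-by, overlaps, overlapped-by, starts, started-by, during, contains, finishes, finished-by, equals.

lunch = [16:00, 20:05]; soundcheck = [13:05, 16:15].
Compare endpoints: lunch.start > soundcheck.start, lunch.start < soundcheck.end, lunch.end > soundcheck.start, lunch.end > soundcheck.end.
That pattern is 'overlapped-by'.

overlapped-by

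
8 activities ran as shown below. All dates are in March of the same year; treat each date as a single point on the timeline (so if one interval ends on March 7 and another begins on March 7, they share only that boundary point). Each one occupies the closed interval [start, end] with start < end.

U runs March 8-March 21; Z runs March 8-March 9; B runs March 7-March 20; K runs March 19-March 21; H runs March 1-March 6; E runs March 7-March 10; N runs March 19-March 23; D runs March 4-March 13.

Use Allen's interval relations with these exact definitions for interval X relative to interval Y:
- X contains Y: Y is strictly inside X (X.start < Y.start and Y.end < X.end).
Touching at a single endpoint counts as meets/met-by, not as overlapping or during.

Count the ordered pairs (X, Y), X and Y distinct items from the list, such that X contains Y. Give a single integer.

Checking all 56 ordered pairs for relation 'contains'; matching pairs in alphabetical order:
(B, Z): B contains Z ✓
(D, E): D contains E ✓
(D, Z): D contains Z ✓
(E, Z): E contains Z ✓
Count: 4.

4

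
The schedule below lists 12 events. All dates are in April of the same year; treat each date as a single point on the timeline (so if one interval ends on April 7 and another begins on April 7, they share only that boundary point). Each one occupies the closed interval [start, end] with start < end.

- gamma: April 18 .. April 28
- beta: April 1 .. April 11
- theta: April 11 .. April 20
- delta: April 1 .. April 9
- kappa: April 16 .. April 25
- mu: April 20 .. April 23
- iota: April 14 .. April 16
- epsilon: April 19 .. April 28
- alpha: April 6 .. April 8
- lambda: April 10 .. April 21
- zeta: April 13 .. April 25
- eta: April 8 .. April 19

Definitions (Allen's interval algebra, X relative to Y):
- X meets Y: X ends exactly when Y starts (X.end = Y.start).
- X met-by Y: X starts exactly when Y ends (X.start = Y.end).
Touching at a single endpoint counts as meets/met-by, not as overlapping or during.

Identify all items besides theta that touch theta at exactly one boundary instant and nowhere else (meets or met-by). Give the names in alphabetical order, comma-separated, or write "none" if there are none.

beta, mu

Target theta = [April 11, April 20].
alpha [April 6, April 8] → before → no.
beta [April 1, April 11] → meets → yes.
delta [April 1, April 9] → before → no.
epsilon [April 19, April 28] → overlapped-by → no.
eta [April 8, April 19] → overlaps → no.
gamma [April 18, April 28] → overlapped-by → no.
iota [April 14, April 16] → during → no.
kappa [April 16, April 25] → overlapped-by → no.
lambda [April 10, April 21] → contains → no.
mu [April 20, April 23] → met-by → yes.
zeta [April 13, April 25] → overlapped-by → no.
Result: beta, mu.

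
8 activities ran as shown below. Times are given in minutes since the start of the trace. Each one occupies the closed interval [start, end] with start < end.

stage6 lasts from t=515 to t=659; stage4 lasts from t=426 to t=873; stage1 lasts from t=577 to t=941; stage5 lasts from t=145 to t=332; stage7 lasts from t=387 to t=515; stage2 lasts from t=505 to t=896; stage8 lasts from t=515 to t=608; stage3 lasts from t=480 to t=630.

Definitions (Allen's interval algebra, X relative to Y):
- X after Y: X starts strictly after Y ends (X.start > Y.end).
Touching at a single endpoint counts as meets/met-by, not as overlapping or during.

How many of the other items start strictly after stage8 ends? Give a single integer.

0

Target stage8 = [t=515, t=608].
stage1 [t=577, t=941] → overlapped-by → no.
stage2 [t=505, t=896] → contains → no.
stage3 [t=480, t=630] → contains → no.
stage4 [t=426, t=873] → contains → no.
stage5 [t=145, t=332] → before → no.
stage6 [t=515, t=659] → started-by → no.
stage7 [t=387, t=515] → meets → no.
Total: 0.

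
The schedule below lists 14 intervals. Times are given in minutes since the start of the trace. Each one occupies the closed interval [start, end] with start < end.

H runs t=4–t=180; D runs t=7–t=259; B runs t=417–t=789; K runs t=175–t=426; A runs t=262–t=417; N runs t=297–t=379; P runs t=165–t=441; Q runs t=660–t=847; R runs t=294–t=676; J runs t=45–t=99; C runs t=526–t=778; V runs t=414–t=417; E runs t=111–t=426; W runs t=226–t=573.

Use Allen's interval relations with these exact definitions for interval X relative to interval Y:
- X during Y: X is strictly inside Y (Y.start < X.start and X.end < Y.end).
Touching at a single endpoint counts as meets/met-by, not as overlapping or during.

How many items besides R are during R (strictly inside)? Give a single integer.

Target R = [t=294, t=676].
A [t=262, t=417] → overlaps → no.
B [t=417, t=789] → overlapped-by → no.
C [t=526, t=778] → overlapped-by → no.
D [t=7, t=259] → before → no.
E [t=111, t=426] → overlaps → no.
H [t=4, t=180] → before → no.
J [t=45, t=99] → before → no.
K [t=175, t=426] → overlaps → no.
N [t=297, t=379] → during → counts.
P [t=165, t=441] → overlaps → no.
Q [t=660, t=847] → overlapped-by → no.
V [t=414, t=417] → during → counts.
W [t=226, t=573] → overlaps → no.
Total: 2.

2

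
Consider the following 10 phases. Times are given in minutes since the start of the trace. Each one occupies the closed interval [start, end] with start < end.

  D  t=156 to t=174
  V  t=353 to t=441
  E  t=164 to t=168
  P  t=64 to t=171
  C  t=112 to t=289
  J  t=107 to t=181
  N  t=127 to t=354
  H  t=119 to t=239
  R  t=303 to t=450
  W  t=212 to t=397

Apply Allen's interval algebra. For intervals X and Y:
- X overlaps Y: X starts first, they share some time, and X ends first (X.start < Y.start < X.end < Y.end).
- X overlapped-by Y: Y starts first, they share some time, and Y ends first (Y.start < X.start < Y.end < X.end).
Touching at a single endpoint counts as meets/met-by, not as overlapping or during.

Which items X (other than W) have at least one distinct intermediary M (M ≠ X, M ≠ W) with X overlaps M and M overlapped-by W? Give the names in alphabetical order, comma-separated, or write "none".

Target W = [t=212, t=397].
Intermediaries M with M overlapped-by W: R, V.
Via R — items with X overlaps R: N.
Via V — items with X overlaps V: N.
Union: N.

N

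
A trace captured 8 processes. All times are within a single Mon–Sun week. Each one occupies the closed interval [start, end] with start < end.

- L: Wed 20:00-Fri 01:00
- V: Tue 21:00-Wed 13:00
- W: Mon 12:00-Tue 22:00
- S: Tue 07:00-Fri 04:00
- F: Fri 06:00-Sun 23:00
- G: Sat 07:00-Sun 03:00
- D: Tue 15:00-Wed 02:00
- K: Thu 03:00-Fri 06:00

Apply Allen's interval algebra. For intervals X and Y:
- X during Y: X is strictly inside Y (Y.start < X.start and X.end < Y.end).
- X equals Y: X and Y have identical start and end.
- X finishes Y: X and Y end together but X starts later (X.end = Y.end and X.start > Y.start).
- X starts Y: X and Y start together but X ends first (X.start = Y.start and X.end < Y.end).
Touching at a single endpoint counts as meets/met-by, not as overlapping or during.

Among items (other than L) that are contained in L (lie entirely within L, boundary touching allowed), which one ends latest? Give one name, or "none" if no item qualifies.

none

Target L = [Wed 20:00, Fri 01:00].
D [Tue 15:00, Wed 02:00] → before → excluded.
F [Fri 06:00, Sun 23:00] → after → excluded.
G [Sat 07:00, Sun 03:00] → after → excluded.
K [Thu 03:00, Fri 06:00] → overlapped-by → excluded.
S [Tue 07:00, Fri 04:00] → contains → excluded.
V [Tue 21:00, Wed 13:00] → before → excluded.
W [Mon 12:00, Tue 22:00] → before → excluded.
No candidates → none.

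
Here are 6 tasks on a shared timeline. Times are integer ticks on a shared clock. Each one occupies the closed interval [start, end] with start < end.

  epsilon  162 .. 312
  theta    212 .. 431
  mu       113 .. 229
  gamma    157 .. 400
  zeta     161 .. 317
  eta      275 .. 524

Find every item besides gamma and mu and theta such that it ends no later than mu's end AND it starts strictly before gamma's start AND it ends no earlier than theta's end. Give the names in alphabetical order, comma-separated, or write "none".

none

Conditions: its end is no later than mu's end (X.end <= 229) AND its start is strictly before gamma's start (X.start < 157) AND its end is no earlier than theta's end (X.end >= 431).
epsilon: end 312 <= 229? ✗; start 162 < 157? ✗; end 312 >= 431? ✗ → no.
eta: end 524 <= 229? ✗; start 275 < 157? ✗; end 524 >= 431? ✓ → no.
zeta: end 317 <= 229? ✗; start 161 < 157? ✗; end 317 >= 431? ✗ → no.
Result: none.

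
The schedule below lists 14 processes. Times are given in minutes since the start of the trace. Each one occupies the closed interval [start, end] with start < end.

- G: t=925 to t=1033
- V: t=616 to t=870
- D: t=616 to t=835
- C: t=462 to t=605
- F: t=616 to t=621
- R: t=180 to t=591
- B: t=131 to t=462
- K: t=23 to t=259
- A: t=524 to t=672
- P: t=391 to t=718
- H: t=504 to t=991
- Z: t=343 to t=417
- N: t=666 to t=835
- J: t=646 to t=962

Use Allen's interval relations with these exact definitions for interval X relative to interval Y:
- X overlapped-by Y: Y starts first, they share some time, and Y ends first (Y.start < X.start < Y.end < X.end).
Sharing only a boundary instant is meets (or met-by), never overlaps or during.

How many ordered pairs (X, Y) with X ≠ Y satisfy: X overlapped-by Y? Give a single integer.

24

Checking all 182 ordered pairs for relation 'overlapped-by'; matching pairs in alphabetical order:
(A, C): A overlapped-by C ✓
(A, R): A overlapped-by R ✓
(B, K): B overlapped-by K ✓
(C, R): C overlapped-by R ✓
(D, A): D overlapped-by A ✓
(D, P): D overlapped-by P ✓
(G, H): G overlapped-by H ✓
(G, J): G overlapped-by J ✓
(H, C): H overlapped-by C ✓
(H, P): H overlapped-by P ✓
(H, R): H overlapped-by R ✓
(J, A): J overlapped-by A ✓
(J, D): J overlapped-by D ✓
(J, P): J overlapped-by P ✓
(J, V): J overlapped-by V ✓
(N, A): N overlapped-by A ✓
(N, P): N overlapped-by P ✓
(P, B): P overlapped-by B ✓
(P, R): P overlapped-by R ✓
(P, Z): P overlapped-by Z ✓
(R, B): R overlapped-by B ✓
(R, K): R overlapped-by K ✓
(V, A): V overlapped-by A ✓
(V, P): V overlapped-by P ✓
Count: 24.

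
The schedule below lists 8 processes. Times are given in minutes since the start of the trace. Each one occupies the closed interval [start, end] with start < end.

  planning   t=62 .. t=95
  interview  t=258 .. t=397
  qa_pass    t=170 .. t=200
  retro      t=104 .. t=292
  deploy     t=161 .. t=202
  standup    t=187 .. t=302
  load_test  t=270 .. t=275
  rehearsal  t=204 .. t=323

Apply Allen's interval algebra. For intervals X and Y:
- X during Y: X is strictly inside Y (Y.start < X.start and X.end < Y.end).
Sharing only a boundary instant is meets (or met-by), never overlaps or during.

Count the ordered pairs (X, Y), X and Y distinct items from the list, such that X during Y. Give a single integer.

7

Checking all 56 ordered pairs for relation 'during'; matching pairs in alphabetical order:
(deploy, retro): deploy during retro ✓
(load_test, interview): load_test during interview ✓
(load_test, rehearsal): load_test during rehearsal ✓
(load_test, retro): load_test during retro ✓
(load_test, standup): load_test during standup ✓
(qa_pass, deploy): qa_pass during deploy ✓
(qa_pass, retro): qa_pass during retro ✓
Count: 7.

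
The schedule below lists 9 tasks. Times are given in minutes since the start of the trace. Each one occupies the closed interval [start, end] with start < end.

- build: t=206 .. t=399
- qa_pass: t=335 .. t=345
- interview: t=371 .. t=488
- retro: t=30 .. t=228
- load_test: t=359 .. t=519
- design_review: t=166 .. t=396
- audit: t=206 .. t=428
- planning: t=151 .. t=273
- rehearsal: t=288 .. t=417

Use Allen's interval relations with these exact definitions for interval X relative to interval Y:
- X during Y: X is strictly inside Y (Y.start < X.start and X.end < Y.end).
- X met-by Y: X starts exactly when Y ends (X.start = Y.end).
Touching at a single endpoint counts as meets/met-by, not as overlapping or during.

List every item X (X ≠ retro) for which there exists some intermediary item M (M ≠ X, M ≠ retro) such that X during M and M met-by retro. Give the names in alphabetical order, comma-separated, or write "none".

Target retro = [t=30, t=228].
Intermediaries M with M met-by retro: none.
Union: none.

none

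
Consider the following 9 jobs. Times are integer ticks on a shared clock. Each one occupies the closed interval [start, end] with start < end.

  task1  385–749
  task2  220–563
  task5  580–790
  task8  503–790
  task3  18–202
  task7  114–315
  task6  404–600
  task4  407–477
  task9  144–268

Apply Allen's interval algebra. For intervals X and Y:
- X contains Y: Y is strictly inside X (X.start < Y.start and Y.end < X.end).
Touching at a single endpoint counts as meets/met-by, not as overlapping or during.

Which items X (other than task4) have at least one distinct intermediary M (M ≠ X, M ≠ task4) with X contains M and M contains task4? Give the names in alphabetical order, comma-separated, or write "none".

task1

Target task4 = [407, 477].
Intermediaries M with M contains task4: task1, task2, task6.
Via task1 — items with X contains task1: none.
Via task2 — items with X contains task2: none.
Via task6 — items with X contains task6: task1.
Union: task1.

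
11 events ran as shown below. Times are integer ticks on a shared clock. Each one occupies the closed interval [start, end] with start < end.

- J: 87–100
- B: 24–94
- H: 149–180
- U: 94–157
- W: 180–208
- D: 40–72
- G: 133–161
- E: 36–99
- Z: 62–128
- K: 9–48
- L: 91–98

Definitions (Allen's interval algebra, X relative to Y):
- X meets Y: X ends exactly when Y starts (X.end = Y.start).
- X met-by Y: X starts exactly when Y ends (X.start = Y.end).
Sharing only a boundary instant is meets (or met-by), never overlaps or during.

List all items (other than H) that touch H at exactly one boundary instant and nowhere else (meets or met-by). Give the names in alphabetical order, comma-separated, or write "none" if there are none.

W

Target H = [149, 180].
B [24, 94] → before → no.
D [40, 72] → before → no.
E [36, 99] → before → no.
G [133, 161] → overlaps → no.
J [87, 100] → before → no.
K [9, 48] → before → no.
L [91, 98] → before → no.
U [94, 157] → overlaps → no.
W [180, 208] → met-by → yes.
Z [62, 128] → before → no.
Result: W.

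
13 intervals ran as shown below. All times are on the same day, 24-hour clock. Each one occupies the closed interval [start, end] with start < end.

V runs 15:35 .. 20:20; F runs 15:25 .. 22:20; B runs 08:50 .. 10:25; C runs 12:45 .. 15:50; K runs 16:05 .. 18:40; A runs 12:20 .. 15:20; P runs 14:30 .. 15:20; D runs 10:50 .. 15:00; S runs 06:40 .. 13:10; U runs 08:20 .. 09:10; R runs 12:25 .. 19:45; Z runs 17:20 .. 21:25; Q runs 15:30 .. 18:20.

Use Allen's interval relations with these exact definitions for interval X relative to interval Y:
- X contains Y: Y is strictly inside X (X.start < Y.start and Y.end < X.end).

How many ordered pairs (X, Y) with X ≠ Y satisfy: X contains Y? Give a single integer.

Checking all 156 ordered pairs for relation 'contains'; matching pairs in alphabetical order:
(C, P): C contains P ✓
(F, K): F contains K ✓
(F, Q): F contains Q ✓
(F, V): F contains V ✓
(F, Z): F contains Z ✓
(R, C): R contains C ✓
(R, K): R contains K ✓
(R, P): R contains P ✓
(R, Q): R contains Q ✓
(S, B): S contains B ✓
(S, U): S contains U ✓
(V, K): V contains K ✓
Count: 12.

12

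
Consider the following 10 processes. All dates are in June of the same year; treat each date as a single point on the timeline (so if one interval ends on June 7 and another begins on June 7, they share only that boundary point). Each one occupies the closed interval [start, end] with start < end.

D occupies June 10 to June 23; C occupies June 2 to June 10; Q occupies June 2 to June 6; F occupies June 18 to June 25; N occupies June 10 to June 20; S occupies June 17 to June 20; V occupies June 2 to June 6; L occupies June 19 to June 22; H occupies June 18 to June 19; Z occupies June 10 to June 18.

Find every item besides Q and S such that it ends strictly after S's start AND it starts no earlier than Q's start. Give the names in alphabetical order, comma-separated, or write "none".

Conditions: its end is strictly after S's start (X.end > June 17) AND its start is no earlier than Q's start (X.start >= June 2).
C: end June 10 > June 17? ✗; start June 2 >= June 2? ✓ → no.
D: end June 23 > June 17? ✓; start June 10 >= June 2? ✓ → yes.
F: end June 25 > June 17? ✓; start June 18 >= June 2? ✓ → yes.
H: end June 19 > June 17? ✓; start June 18 >= June 2? ✓ → yes.
L: end June 22 > June 17? ✓; start June 19 >= June 2? ✓ → yes.
N: end June 20 > June 17? ✓; start June 10 >= June 2? ✓ → yes.
V: end June 6 > June 17? ✗; start June 2 >= June 2? ✓ → no.
Z: end June 18 > June 17? ✓; start June 10 >= June 2? ✓ → yes.
Result: D, F, H, L, N, Z.

D, F, H, L, N, Z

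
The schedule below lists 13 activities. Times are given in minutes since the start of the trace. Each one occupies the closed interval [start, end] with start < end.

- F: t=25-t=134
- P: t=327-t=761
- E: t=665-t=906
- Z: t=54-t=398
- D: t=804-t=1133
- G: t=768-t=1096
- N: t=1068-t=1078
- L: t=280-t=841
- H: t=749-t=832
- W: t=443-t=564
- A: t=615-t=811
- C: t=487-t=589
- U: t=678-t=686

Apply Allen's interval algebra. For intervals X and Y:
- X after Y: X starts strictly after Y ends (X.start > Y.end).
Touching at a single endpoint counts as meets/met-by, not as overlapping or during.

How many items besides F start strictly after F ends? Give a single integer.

Target F = [t=25, t=134].
A [t=615, t=811] → after → counts.
C [t=487, t=589] → after → counts.
D [t=804, t=1133] → after → counts.
E [t=665, t=906] → after → counts.
G [t=768, t=1096] → after → counts.
H [t=749, t=832] → after → counts.
L [t=280, t=841] → after → counts.
N [t=1068, t=1078] → after → counts.
P [t=327, t=761] → after → counts.
U [t=678, t=686] → after → counts.
W [t=443, t=564] → after → counts.
Z [t=54, t=398] → overlapped-by → no.
Total: 11.

11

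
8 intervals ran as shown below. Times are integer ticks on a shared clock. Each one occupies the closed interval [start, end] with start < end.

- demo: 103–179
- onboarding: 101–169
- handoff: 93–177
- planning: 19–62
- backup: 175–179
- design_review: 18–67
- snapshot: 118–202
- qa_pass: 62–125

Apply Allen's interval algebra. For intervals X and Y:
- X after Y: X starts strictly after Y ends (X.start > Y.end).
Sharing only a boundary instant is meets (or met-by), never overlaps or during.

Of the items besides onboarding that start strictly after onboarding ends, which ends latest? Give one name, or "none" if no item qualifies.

Target onboarding = [101, 169].
backup [175, 179] → after → candidate.
demo [103, 179] → overlapped-by → excluded.
design_review [18, 67] → before → excluded.
handoff [93, 177] → contains → excluded.
planning [19, 62] → before → excluded.
qa_pass [62, 125] → overlaps → excluded.
snapshot [118, 202] → overlapped-by → excluded.
Among candidates, latest end is 179 → backup.

backup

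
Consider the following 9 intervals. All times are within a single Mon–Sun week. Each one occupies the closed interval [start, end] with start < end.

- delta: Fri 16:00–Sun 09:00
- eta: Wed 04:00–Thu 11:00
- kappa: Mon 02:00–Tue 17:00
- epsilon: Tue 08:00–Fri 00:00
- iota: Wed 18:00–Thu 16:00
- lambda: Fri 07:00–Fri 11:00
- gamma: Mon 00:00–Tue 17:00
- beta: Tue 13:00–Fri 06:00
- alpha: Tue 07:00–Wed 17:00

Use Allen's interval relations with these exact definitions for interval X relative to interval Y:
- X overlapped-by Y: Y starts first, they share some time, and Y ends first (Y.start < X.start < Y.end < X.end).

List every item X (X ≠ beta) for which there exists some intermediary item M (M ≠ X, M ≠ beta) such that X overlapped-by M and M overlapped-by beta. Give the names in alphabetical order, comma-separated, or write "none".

none

Target beta = [Tue 13:00, Fri 06:00].
Intermediaries M with M overlapped-by beta: none.
Union: none.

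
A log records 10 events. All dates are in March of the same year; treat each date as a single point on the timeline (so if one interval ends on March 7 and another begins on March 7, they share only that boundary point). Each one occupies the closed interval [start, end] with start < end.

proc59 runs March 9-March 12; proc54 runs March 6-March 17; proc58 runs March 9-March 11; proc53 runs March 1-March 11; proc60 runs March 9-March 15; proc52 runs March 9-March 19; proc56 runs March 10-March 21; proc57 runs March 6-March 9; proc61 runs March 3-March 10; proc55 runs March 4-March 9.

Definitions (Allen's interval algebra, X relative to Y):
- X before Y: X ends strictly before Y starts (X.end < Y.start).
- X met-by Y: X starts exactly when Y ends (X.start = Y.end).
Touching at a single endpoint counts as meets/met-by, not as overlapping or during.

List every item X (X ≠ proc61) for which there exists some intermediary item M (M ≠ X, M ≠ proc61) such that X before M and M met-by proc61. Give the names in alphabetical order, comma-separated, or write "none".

Target proc61 = [March 3, March 10].
Intermediaries M with M met-by proc61: proc56.
Via proc56 — items with X before proc56: proc55, proc57.
Union: proc55, proc57.

proc55, proc57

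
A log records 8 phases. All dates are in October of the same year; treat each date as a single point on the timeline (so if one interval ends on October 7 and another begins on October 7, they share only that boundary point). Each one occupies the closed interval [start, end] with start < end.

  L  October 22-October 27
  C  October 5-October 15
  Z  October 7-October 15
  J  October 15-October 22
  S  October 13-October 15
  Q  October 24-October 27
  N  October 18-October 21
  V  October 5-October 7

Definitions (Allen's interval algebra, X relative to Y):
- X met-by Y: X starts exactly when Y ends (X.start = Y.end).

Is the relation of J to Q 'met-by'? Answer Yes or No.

J = [October 15, October 22], Q = [October 24, October 27].
Actual relation of J to Q: before.
Asked whether 'met-by' holds → No.

No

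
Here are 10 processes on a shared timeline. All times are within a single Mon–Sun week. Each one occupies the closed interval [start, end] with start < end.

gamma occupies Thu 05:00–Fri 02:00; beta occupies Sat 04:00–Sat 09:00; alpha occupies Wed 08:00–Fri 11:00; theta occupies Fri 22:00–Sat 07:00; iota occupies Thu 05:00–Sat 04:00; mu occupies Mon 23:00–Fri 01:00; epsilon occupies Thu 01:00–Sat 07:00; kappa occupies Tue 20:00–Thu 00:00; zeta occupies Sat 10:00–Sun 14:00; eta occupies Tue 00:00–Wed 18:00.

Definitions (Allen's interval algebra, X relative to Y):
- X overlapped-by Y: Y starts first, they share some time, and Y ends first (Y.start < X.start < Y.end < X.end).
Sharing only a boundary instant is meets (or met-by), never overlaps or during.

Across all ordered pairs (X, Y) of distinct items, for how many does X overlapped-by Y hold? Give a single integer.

12

Checking all 90 ordered pairs for relation 'overlapped-by'; matching pairs in alphabetical order:
(alpha, eta): alpha overlapped-by eta ✓
(alpha, kappa): alpha overlapped-by kappa ✓
(alpha, mu): alpha overlapped-by mu ✓
(beta, epsilon): beta overlapped-by epsilon ✓
(beta, theta): beta overlapped-by theta ✓
(epsilon, alpha): epsilon overlapped-by alpha ✓
(epsilon, mu): epsilon overlapped-by mu ✓
(gamma, mu): gamma overlapped-by mu ✓
(iota, alpha): iota overlapped-by alpha ✓
(iota, mu): iota overlapped-by mu ✓
(kappa, eta): kappa overlapped-by eta ✓
(theta, iota): theta overlapped-by iota ✓
Count: 12.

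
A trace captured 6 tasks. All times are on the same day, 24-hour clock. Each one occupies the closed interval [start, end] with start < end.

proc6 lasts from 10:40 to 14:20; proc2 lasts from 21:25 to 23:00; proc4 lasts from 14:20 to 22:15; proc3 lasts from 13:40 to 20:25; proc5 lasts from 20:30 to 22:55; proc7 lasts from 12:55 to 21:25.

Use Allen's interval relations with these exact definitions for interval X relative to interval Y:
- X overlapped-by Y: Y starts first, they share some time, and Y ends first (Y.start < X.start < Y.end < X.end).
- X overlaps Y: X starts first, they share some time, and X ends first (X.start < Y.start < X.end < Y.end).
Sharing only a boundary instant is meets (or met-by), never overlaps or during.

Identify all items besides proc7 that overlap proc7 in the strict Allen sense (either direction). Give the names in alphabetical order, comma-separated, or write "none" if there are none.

proc4, proc5, proc6

Target proc7 = [12:55, 21:25].
proc2 [21:25, 23:00] → met-by → no.
proc3 [13:40, 20:25] → during → no.
proc4 [14:20, 22:15] → overlapped-by → yes.
proc5 [20:30, 22:55] → overlapped-by → yes.
proc6 [10:40, 14:20] → overlaps → yes.
Result: proc4, proc5, proc6.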